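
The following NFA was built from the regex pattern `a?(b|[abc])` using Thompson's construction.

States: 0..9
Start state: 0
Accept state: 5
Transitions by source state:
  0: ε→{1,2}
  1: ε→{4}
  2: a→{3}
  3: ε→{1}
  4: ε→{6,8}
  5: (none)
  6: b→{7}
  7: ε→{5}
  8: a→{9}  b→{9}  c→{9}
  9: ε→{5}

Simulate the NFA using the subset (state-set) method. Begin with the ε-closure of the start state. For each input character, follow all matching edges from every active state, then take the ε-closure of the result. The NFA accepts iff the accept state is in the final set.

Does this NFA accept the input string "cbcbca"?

Answer: REJECT

Derivation:
initial (ε-close {0}): {0,1,2,4,6,8}
'c' @ 1: {5,9}  ✓accept
'b' @ 2: {}  — no active states
rest 'cbca' ignored (set empty)
end set {} — state 5 not in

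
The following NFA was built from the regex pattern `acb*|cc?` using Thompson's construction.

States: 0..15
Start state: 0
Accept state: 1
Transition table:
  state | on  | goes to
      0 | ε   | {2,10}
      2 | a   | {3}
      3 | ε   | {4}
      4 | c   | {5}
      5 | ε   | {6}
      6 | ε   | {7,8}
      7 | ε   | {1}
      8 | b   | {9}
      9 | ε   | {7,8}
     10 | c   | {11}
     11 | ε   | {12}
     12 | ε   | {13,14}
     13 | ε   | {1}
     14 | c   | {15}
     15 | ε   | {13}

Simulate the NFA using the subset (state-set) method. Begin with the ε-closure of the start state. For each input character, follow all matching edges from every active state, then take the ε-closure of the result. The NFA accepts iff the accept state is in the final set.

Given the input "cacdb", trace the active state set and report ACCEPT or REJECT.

Answer: REJECT

Steps:
start: ε-closure({0}) = {0,2,10}
'c' @ 1: {1,11,12,13,14}  ✓accept
'a' @ 2: {}  — dead — no transitions
rest 'cdb' ignored (set empty)
end set {} — state 1 not in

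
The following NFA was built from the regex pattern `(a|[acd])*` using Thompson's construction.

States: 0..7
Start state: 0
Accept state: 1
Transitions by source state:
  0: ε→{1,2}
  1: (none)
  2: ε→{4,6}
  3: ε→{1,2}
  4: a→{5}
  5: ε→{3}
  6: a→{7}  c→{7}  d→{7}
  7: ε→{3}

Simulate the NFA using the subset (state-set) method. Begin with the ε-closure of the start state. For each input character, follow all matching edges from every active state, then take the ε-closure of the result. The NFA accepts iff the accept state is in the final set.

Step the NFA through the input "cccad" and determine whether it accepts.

initial (ε-close {0}): {0,1,2,4,6}
'c' @ 1: {1,2,3,4,6,7}  ✓accept
'c' @ 2: {1,2,3,4,6,7}  ✓accept
'c' @ 3: {1,2,3,4,6,7}  ✓accept
'a' @ 4: {1,2,3,4,5,6,7}  ✓accept
'd' @ 5: {1,2,3,4,6,7}  ✓accept
end set {1,2,3,4,6,7} — state 1 in

Answer: ACCEPT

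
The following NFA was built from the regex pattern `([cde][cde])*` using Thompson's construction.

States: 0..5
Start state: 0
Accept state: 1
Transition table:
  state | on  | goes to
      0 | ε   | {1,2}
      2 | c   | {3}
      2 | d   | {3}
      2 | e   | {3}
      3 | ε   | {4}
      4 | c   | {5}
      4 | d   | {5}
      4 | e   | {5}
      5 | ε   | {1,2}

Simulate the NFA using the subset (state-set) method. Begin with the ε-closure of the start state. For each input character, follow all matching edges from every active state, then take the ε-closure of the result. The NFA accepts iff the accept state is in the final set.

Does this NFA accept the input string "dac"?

S₀ = ε-closure({0}) = {0,1,2}
'd' @ 1: {3,4}
'a' @ 2: {}  — state set empty
rest 'c' ignored (set empty)
after full input: {}  (accept=1 not in)

Answer: REJECT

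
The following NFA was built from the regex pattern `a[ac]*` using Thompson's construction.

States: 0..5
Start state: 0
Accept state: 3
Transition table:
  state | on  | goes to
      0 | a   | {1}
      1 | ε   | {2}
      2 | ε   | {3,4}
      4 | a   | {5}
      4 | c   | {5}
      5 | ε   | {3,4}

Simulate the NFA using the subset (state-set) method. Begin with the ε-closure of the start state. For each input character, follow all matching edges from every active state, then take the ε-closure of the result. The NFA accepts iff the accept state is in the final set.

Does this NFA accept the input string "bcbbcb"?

S₀ = ε-closure({0}) = {0}
'b' @ 1: {}  — no active states
rest 'cbbcb' ignored (set empty)
end set {} — state 3 not in

Answer: REJECT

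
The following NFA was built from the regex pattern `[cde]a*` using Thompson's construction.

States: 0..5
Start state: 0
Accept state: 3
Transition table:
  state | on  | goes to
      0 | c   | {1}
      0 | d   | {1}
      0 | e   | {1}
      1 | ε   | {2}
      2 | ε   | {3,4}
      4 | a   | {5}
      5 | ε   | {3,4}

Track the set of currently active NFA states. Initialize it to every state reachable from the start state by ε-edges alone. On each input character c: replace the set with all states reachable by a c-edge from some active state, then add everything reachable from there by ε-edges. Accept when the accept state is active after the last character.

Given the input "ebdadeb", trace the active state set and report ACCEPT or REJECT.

Answer: REJECT

Steps:
S₀ = ε-closure({0}) = {0}
'e' @ 1: {1,2,3,4}  [accepting]
'b' @ 2: {}  — dead — no transitions
rest 'dadeb' ignored (set empty)
final: {}; accept 3 not in set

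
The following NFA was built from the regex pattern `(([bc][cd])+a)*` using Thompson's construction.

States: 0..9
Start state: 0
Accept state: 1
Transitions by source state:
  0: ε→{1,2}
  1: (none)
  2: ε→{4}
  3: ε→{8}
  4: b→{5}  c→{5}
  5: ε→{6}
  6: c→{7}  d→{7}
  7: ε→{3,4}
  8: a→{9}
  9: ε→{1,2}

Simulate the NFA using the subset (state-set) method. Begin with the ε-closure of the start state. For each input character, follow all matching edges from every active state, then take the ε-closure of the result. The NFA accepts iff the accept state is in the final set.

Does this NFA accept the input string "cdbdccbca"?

start: ε-closure({0}) = {0,1,2,4}
'c' @ 1: {5,6}
'd' @ 2: {3,4,7,8}
'b' @ 3: {5,6}
'd' @ 4: {3,4,7,8}
'c' @ 5: {5,6}
'c' @ 6: {3,4,7,8}
'b' @ 7: {5,6}
'c' @ 8: {3,4,7,8}
'a' @ 9: {1,2,4,9}  (accept∈set)
end set {1,2,4,9} — state 1 in

Answer: ACCEPT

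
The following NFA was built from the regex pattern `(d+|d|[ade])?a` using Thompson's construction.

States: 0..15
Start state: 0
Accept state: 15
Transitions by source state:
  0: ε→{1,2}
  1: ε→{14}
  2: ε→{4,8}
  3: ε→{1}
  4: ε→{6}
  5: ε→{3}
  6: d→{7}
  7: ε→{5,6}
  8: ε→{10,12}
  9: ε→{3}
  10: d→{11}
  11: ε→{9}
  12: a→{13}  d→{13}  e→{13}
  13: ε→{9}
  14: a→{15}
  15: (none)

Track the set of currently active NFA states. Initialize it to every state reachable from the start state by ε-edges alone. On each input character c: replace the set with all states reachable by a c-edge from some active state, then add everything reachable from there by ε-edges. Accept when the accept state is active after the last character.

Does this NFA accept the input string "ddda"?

initial (ε-close {0}): {0,1,2,4,6,8,10,12,14}
'd' @ 1: {1,3,5,6,7,9,11,13,14}
'd' @ 2: {1,3,5,6,7,14}
'd' @ 3: {1,3,5,6,7,14}
'a' @ 4: {15}  ✓accept
after full input: {15}  (accept=15 in)

Answer: ACCEPT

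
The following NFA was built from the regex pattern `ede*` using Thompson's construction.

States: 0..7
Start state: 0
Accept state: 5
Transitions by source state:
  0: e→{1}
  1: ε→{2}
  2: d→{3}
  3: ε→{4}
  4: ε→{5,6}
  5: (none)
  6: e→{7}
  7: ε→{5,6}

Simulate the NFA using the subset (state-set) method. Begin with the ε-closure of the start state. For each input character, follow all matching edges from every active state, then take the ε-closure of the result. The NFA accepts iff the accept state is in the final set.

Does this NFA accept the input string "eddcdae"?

Answer: REJECT

Steps:
start: ε-closure({0}) = {0}
'e' @ 1: {1,2}
'd' @ 2: {3,4,5,6}  [accepting]
'd' @ 3: {}  — no active states
rest 'cdae' ignored (set empty)
end set {} — state 5 not in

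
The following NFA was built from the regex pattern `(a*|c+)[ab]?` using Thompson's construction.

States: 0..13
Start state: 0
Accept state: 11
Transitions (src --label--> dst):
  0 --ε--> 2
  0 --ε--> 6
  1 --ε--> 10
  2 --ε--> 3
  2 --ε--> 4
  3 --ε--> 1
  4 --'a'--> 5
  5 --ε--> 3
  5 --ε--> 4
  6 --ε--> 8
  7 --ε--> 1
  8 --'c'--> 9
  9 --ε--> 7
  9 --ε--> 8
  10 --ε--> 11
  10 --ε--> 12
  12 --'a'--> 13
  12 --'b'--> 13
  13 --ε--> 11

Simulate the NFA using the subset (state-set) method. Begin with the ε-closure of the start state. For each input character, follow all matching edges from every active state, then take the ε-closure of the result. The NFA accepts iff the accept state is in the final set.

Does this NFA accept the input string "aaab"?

Answer: ACCEPT

Derivation:
start: ε-closure({0}) = {0,1,2,3,4,6,8,10,11,12}
'a' @ 1: {1,3,4,5,10,11,12,13}  (accept∈set)
'a' @ 2: {1,3,4,5,10,11,12,13}  (accept∈set)
'a' @ 3: {1,3,4,5,10,11,12,13}  (accept∈set)
'b' @ 4: {11,13}  (accept∈set)
after full input: {11,13}  (accept=11 in)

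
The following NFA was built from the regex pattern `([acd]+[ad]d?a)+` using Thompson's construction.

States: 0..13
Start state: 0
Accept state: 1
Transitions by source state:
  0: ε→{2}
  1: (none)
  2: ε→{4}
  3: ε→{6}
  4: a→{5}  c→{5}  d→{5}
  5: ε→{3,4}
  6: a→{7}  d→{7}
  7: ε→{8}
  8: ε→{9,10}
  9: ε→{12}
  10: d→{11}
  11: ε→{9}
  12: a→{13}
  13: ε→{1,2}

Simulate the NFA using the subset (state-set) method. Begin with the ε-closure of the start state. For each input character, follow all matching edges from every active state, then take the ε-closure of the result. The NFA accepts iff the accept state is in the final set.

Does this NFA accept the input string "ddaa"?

S₀ = ε-closure({0}) = {0,2,4}
'd' @ 1: {3,4,5,6}
'd' @ 2: {3,4,5,6,7,8,9,10,12}
'a' @ 3: {1,2,3,4,5,6,7,8,9,10,12,13}  (accept∈set)
'a' @ 4: {1,2,3,4,5,6,7,8,9,10,12,13}  (accept∈set)
after full input: {1,2,3,4,5,6,7,8,9,10,12,13}  (accept=1 in)

Answer: ACCEPT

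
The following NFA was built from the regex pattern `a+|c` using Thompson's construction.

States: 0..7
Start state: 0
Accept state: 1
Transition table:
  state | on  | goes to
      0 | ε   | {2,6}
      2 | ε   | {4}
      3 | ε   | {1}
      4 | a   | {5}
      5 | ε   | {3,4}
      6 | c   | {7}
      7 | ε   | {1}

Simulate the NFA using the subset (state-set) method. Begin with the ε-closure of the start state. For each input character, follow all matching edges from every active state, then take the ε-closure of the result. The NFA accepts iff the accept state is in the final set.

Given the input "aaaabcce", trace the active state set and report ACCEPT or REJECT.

start: ε-closure({0}) = {0,2,4,6}
'a' @ 1: {1,3,4,5}  (accept∈set)
'a' @ 2: {1,3,4,5}  (accept∈set)
'a' @ 3: {1,3,4,5}  (accept∈set)
'a' @ 4: {1,3,4,5}  (accept∈set)
'b' @ 5: {}  — no active states
rest 'cce' ignored (set empty)
end set {} — state 1 not in

Answer: REJECT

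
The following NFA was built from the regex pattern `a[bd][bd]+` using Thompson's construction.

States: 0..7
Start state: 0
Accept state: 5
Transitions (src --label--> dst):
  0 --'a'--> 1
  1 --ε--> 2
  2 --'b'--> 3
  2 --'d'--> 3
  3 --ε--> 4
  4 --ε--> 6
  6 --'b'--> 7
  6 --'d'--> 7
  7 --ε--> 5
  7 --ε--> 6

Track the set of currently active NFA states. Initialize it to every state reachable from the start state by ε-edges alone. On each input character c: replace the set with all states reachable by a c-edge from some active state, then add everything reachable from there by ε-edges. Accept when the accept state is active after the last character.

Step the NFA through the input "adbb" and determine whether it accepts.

Answer: ACCEPT

Steps:
start: ε-closure({0}) = {0}
'a' @ 1: {1,2}
'd' @ 2: {3,4,6}
'b' @ 3: {5,6,7}  [accepting]
'b' @ 4: {5,6,7}  [accepting]
final: {5,6,7}; accept 5 in set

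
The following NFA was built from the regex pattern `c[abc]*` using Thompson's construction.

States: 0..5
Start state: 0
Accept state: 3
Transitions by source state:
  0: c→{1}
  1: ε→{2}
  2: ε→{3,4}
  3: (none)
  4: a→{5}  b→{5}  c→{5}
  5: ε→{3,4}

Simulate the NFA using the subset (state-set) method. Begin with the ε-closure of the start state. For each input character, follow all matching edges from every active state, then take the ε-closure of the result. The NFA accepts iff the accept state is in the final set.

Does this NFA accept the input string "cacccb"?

Answer: ACCEPT

Steps:
initial (ε-close {0}): {0}
'c' @ 1: {1,2,3,4}  [accepting]
'a' @ 2: {3,4,5}  [accepting]
'c' @ 3: {3,4,5}  [accepting]
'c' @ 4: {3,4,5}  [accepting]
'c' @ 5: {3,4,5}  [accepting]
'b' @ 6: {3,4,5}  [accepting]
after full input: {3,4,5}  (accept=3 in)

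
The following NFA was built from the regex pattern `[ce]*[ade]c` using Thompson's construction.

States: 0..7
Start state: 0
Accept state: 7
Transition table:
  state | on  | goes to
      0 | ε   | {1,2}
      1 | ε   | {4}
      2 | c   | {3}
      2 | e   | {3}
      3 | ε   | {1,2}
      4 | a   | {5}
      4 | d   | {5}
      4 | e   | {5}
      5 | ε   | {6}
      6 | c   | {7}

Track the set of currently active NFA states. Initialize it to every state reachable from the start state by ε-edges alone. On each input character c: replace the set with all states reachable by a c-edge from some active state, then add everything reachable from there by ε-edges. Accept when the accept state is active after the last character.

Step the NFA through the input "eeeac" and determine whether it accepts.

Answer: ACCEPT

Trace:
S₀ = ε-closure({0}) = {0,1,2,4}
'e' @ 1: {1,2,3,4,5,6}
'e' @ 2: {1,2,3,4,5,6}
'e' @ 3: {1,2,3,4,5,6}
'a' @ 4: {5,6}
'c' @ 5: {7}  (accept∈set)
final: {7}; accept 7 in set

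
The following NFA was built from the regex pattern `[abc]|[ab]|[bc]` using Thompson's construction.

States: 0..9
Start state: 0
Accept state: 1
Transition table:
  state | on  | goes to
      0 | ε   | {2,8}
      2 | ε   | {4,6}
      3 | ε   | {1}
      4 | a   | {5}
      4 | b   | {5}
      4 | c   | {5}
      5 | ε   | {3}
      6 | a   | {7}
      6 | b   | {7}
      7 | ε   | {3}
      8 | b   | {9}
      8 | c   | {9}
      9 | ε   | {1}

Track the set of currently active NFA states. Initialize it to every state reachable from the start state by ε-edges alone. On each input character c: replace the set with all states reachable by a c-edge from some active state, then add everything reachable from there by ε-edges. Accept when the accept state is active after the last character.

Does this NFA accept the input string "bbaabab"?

start: ε-closure({0}) = {0,2,4,6,8}
'b' @ 1: {1,3,5,7,9}  (accept∈set)
'b' @ 2: {}  — no active states
rest 'aabab' ignored (set empty)
end set {} — state 1 not in

Answer: REJECT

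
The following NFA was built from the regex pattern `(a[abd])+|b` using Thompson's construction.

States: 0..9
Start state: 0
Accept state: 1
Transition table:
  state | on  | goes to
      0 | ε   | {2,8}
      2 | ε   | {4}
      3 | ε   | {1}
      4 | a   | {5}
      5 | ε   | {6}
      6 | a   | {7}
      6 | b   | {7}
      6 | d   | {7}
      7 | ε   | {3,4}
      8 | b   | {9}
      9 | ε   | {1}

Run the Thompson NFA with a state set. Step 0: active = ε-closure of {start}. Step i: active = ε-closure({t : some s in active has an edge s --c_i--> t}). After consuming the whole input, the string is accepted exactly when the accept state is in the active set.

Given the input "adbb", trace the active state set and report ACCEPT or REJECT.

S₀ = ε-closure({0}) = {0,2,4,8}
'a' @ 1: {5,6}
'd' @ 2: {1,3,4,7}  [accepting]
'b' @ 3: {}  — no active states
rest 'b' ignored (set empty)
final: {}; accept 1 not in set

Answer: REJECT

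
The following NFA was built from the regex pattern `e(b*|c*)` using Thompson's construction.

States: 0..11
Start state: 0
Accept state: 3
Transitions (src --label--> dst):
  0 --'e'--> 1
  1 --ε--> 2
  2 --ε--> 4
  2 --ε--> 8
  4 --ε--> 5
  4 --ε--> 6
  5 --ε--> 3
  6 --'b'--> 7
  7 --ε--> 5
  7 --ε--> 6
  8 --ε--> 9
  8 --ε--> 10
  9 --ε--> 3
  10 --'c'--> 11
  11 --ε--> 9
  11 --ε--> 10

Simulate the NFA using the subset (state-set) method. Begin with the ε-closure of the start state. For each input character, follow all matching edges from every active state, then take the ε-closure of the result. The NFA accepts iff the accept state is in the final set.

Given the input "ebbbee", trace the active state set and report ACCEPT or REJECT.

start: ε-closure({0}) = {0}
'e' @ 1: {1,2,3,4,5,6,8,9,10}  (accept∈set)
'b' @ 2: {3,5,6,7}  (accept∈set)
'b' @ 3: {3,5,6,7}  (accept∈set)
'b' @ 4: {3,5,6,7}  (accept∈set)
'e' @ 5: {}  — dead — no transitions
rest 'e' ignored (set empty)
after full input: {}  (accept=3 not in)

Answer: REJECT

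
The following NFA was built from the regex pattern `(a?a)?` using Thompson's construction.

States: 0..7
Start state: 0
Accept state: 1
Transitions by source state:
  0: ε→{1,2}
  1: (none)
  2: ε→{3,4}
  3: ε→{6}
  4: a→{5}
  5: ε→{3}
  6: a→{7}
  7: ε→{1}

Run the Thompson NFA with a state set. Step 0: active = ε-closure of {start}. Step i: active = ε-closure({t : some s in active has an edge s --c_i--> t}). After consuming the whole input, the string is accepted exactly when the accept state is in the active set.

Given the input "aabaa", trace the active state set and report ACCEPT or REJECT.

Answer: REJECT

Trace:
S₀ = ε-closure({0}) = {0,1,2,3,4,6}
'a' @ 1: {1,3,5,6,7}  [accepting]
'a' @ 2: {1,7}  [accepting]
'b' @ 3: {}  — no active states
rest 'aa' ignored (set empty)
end set {} — state 1 not in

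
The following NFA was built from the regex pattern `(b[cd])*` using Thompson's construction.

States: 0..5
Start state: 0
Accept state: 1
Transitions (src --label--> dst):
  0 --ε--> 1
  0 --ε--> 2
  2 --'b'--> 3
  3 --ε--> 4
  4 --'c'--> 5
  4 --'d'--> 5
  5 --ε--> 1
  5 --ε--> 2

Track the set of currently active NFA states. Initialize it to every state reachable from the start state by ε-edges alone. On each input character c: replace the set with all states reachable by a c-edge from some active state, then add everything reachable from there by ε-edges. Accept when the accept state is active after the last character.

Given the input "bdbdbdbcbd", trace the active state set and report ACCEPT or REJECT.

S₀ = ε-closure({0}) = {0,1,2}
'b' @ 1: {3,4}
'd' @ 2: {1,2,5}  (accept∈set)
'b' @ 3: {3,4}
'd' @ 4: {1,2,5}  (accept∈set)
'b' @ 5: {3,4}
'd' @ 6: {1,2,5}  (accept∈set)
'b' @ 7: {3,4}
'c' @ 8: {1,2,5}  (accept∈set)
'b' @ 9: {3,4}
'd' @ 10: {1,2,5}  (accept∈set)
end set {1,2,5} — state 1 in

Answer: ACCEPT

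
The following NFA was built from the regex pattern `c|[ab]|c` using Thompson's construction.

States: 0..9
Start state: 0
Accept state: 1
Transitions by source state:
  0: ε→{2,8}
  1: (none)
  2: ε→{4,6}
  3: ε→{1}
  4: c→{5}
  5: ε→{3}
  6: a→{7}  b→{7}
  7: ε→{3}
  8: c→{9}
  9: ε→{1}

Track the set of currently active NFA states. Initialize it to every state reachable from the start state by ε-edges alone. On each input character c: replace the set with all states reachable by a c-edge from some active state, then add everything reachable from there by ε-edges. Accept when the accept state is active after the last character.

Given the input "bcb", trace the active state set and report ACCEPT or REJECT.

start: ε-closure({0}) = {0,2,4,6,8}
'b' @ 1: {1,3,7}  (accept∈set)
'c' @ 2: {}  — no active states
rest 'b' ignored (set empty)
end set {} — state 1 not in

Answer: REJECT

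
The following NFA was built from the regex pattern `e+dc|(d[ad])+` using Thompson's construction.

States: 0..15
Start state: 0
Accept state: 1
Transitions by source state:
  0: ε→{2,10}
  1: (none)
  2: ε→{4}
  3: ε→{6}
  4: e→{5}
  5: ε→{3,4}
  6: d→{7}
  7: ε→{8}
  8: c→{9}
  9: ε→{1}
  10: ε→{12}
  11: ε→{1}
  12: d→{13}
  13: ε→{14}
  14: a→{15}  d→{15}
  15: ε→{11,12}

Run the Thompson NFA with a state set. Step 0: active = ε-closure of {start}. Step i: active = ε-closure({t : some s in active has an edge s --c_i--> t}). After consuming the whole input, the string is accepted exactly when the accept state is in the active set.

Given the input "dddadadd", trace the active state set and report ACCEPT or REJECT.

S₀ = ε-closure({0}) = {0,2,4,10,12}
'd' @ 1: {13,14}
'd' @ 2: {1,11,12,15}  ✓accept
'd' @ 3: {13,14}
'a' @ 4: {1,11,12,15}  ✓accept
'd' @ 5: {13,14}
'a' @ 6: {1,11,12,15}  ✓accept
'd' @ 7: {13,14}
'd' @ 8: {1,11,12,15}  ✓accept
final: {1,11,12,15}; accept 1 in set

Answer: ACCEPT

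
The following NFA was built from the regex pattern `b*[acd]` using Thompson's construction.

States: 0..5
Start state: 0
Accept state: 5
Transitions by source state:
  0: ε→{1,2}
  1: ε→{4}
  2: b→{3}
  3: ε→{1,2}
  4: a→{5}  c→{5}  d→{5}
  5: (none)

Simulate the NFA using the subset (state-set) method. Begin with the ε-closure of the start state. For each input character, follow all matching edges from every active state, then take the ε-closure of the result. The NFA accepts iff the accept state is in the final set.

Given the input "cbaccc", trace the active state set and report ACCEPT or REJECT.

start: ε-closure({0}) = {0,1,2,4}
'c' @ 1: {5}  (accept∈set)
'b' @ 2: {}  — state set empty
rest 'accc' ignored (set empty)
after full input: {}  (accept=5 not in)

Answer: REJECT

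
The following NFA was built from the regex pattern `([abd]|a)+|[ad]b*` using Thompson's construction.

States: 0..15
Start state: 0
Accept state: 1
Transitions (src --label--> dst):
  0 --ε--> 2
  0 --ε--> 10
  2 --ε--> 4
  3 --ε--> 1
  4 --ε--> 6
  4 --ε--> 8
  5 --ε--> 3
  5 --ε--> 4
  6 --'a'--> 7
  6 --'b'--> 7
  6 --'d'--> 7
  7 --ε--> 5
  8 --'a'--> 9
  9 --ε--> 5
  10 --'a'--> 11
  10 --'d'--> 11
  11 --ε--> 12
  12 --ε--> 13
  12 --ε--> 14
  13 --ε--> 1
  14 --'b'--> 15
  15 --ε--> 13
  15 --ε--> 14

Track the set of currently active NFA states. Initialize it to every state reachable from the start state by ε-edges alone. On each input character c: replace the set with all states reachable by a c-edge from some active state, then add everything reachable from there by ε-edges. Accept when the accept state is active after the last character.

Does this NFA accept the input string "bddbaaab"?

Answer: ACCEPT

Derivation:
start: ε-closure({0}) = {0,2,4,6,8,10}
'b' @ 1: {1,3,4,5,6,7,8}  [accepting]
'd' @ 2: {1,3,4,5,6,7,8}  [accepting]
'd' @ 3: {1,3,4,5,6,7,8}  [accepting]
'b' @ 4: {1,3,4,5,6,7,8}  [accepting]
'a' @ 5: {1,3,4,5,6,7,8,9}  [accepting]
'a' @ 6: {1,3,4,5,6,7,8,9}  [accepting]
'a' @ 7: {1,3,4,5,6,7,8,9}  [accepting]
'b' @ 8: {1,3,4,5,6,7,8}  [accepting]
end set {1,3,4,5,6,7,8} — state 1 in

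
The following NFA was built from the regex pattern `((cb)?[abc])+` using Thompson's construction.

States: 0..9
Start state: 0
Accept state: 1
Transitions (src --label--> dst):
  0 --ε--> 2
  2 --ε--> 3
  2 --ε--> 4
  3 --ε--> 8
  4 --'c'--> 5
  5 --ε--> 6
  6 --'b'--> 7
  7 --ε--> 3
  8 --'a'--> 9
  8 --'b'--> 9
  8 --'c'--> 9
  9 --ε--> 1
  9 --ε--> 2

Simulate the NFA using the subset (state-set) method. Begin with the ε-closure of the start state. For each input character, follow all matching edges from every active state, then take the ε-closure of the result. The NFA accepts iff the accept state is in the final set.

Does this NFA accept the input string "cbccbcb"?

Answer: ACCEPT

Derivation:
initial (ε-close {0}): {0,2,3,4,8}
'c' @ 1: {1,2,3,4,5,6,8,9}  [accepting]
'b' @ 2: {1,2,3,4,7,8,9}  [accepting]
'c' @ 3: {1,2,3,4,5,6,8,9}  [accepting]
'c' @ 4: {1,2,3,4,5,6,8,9}  [accepting]
'b' @ 5: {1,2,3,4,7,8,9}  [accepting]
'c' @ 6: {1,2,3,4,5,6,8,9}  [accepting]
'b' @ 7: {1,2,3,4,7,8,9}  [accepting]
after full input: {1,2,3,4,7,8,9}  (accept=1 in)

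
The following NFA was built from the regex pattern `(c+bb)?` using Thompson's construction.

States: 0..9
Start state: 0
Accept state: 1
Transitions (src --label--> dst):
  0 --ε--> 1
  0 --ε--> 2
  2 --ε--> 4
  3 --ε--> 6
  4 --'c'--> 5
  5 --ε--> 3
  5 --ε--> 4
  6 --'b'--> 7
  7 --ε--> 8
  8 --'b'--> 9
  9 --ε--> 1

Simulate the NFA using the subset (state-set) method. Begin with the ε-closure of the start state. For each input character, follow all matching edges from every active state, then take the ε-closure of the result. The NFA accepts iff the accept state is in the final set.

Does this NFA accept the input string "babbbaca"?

Answer: REJECT

Derivation:
start: ε-closure({0}) = {0,1,2,4}
'b' @ 1: {}  — dead — no transitions
rest 'abbbaca' ignored (set empty)
end set {} — state 1 not in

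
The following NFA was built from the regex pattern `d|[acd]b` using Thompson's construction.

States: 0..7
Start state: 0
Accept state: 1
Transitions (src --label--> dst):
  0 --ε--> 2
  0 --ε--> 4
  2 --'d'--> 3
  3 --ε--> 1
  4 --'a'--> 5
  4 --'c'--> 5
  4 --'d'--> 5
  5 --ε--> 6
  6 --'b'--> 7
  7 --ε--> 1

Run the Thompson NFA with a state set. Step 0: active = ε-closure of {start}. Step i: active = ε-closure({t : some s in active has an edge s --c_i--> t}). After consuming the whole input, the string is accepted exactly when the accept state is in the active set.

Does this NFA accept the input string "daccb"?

S₀ = ε-closure({0}) = {0,2,4}
'd' @ 1: {1,3,5,6}  (accept∈set)
'a' @ 2: {}  — no active states
rest 'ccb' ignored (set empty)
after full input: {}  (accept=1 not in)

Answer: REJECT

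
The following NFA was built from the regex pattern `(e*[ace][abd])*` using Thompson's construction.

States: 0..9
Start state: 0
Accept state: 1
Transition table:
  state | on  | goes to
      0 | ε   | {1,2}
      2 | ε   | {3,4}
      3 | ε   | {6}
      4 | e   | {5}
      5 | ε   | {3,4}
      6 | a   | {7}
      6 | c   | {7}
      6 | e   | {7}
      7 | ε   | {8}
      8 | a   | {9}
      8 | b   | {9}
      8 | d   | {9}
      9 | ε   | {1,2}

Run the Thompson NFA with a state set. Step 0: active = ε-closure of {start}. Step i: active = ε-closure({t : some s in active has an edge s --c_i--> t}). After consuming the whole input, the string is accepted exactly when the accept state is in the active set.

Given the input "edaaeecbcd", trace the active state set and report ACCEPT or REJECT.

Answer: ACCEPT

Trace:
S₀ = ε-closure({0}) = {0,1,2,3,4,6}
'e' @ 1: {3,4,5,6,7,8}
'd' @ 2: {1,2,3,4,6,9}  [accepting]
'a' @ 3: {7,8}
'a' @ 4: {1,2,3,4,6,9}  [accepting]
'e' @ 5: {3,4,5,6,7,8}
'e' @ 6: {3,4,5,6,7,8}
'c' @ 7: {7,8}
'b' @ 8: {1,2,3,4,6,9}  [accepting]
'c' @ 9: {7,8}
'd' @ 10: {1,2,3,4,6,9}  [accepting]
final: {1,2,3,4,6,9}; accept 1 in set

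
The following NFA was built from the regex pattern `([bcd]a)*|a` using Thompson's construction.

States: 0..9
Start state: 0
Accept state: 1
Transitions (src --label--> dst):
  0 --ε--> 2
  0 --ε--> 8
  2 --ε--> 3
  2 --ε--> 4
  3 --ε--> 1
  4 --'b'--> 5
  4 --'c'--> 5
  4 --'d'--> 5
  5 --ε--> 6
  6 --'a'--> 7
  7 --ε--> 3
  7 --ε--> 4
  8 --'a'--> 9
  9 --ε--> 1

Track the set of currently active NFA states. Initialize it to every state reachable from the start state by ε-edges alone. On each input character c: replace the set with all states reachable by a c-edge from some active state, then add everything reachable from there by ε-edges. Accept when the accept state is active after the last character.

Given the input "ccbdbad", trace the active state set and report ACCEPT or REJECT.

Answer: REJECT

Trace:
S₀ = ε-closure({0}) = {0,1,2,3,4,8}
'c' @ 1: {5,6}
'c' @ 2: {}  — state set empty
rest 'bdbad' ignored (set empty)
final: {}; accept 1 not in set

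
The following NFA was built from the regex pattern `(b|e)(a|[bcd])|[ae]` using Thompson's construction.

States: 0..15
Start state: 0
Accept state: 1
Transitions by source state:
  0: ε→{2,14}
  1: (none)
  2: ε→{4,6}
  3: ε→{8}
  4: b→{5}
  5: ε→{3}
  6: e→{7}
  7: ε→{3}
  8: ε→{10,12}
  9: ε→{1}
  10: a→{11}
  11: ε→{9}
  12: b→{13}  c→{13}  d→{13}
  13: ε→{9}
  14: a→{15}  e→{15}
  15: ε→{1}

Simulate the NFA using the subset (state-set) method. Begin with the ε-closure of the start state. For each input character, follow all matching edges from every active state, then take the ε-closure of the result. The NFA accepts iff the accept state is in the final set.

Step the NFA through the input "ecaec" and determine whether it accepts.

initial (ε-close {0}): {0,2,4,6,14}
'e' @ 1: {1,3,7,8,10,12,15}  ✓accept
'c' @ 2: {1,9,13}  ✓accept
'a' @ 3: {}  — no active states
rest 'ec' ignored (set empty)
end set {} — state 1 not in

Answer: REJECT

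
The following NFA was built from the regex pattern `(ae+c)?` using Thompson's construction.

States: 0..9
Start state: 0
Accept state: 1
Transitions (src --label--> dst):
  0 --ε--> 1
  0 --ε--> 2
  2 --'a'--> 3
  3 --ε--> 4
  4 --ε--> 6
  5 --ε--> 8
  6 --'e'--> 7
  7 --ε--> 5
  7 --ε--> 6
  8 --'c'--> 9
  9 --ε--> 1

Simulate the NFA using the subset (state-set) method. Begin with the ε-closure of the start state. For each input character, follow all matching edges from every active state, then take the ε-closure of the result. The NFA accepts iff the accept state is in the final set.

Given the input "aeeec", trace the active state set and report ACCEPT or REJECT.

Answer: ACCEPT

Derivation:
initial (ε-close {0}): {0,1,2}
'a' @ 1: {3,4,6}
'e' @ 2: {5,6,7,8}
'e' @ 3: {5,6,7,8}
'e' @ 4: {5,6,7,8}
'c' @ 5: {1,9}  (accept∈set)
final: {1,9}; accept 1 in set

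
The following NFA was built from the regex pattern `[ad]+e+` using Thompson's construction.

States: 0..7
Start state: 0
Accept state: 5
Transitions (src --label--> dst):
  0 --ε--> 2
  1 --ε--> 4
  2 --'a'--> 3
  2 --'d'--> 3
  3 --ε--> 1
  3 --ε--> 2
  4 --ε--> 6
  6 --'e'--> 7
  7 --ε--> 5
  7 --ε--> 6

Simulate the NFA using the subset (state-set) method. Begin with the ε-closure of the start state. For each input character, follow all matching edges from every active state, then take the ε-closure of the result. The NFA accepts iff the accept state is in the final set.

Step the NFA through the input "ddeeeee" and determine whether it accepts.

initial (ε-close {0}): {0,2}
'd' @ 1: {1,2,3,4,6}
'd' @ 2: {1,2,3,4,6}
'e' @ 3: {5,6,7}  (accept∈set)
'e' @ 4: {5,6,7}  (accept∈set)
'e' @ 5: {5,6,7}  (accept∈set)
'e' @ 6: {5,6,7}  (accept∈set)
'e' @ 7: {5,6,7}  (accept∈set)
end set {5,6,7} — state 5 in

Answer: ACCEPT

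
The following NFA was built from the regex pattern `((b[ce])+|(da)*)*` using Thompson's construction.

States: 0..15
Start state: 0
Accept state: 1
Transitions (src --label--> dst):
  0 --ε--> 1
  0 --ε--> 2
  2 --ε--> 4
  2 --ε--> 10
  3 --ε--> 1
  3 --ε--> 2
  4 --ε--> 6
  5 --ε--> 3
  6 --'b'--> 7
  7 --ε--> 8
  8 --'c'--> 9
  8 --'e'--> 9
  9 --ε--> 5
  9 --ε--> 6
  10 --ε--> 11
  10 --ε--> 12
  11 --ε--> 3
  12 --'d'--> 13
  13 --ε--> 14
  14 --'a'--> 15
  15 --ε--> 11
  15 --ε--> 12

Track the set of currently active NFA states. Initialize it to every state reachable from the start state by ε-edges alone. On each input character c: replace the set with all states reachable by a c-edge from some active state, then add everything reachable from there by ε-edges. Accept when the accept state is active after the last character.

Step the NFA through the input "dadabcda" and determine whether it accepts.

Answer: ACCEPT

Derivation:
S₀ = ε-closure({0}) = {0,1,2,3,4,6,10,11,12}
'd' @ 1: {13,14}
'a' @ 2: {1,2,3,4,6,10,11,12,15}  [accepting]
'd' @ 3: {13,14}
'a' @ 4: {1,2,3,4,6,10,11,12,15}  [accepting]
'b' @ 5: {7,8}
'c' @ 6: {1,2,3,4,5,6,9,10,11,12}  [accepting]
'd' @ 7: {13,14}
'a' @ 8: {1,2,3,4,6,10,11,12,15}  [accepting]
after full input: {1,2,3,4,6,10,11,12,15}  (accept=1 in)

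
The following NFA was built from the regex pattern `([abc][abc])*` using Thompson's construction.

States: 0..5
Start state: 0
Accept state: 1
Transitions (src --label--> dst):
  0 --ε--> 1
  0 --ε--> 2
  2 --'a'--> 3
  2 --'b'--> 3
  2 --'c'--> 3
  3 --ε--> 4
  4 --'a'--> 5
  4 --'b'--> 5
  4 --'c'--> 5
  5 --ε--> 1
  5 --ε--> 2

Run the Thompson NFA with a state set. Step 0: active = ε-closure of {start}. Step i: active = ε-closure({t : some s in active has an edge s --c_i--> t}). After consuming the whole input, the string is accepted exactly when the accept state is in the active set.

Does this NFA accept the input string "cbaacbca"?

initial (ε-close {0}): {0,1,2}
'c' @ 1: {3,4}
'b' @ 2: {1,2,5}  ✓accept
'a' @ 3: {3,4}
'a' @ 4: {1,2,5}  ✓accept
'c' @ 5: {3,4}
'b' @ 6: {1,2,5}  ✓accept
'c' @ 7: {3,4}
'a' @ 8: {1,2,5}  ✓accept
after full input: {1,2,5}  (accept=1 in)

Answer: ACCEPT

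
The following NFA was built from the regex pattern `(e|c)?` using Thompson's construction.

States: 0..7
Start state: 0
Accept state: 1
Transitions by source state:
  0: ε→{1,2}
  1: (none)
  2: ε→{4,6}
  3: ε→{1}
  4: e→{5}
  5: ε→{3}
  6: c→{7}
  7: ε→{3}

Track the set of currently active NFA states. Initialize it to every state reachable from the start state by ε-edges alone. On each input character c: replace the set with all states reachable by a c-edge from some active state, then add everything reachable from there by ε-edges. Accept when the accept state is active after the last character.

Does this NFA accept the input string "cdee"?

Answer: REJECT

Steps:
initial (ε-close {0}): {0,1,2,4,6}
'c' @ 1: {1,3,7}  ✓accept
'd' @ 2: {}  — dead — no transitions
rest 'ee' ignored (set empty)
final: {}; accept 1 not in set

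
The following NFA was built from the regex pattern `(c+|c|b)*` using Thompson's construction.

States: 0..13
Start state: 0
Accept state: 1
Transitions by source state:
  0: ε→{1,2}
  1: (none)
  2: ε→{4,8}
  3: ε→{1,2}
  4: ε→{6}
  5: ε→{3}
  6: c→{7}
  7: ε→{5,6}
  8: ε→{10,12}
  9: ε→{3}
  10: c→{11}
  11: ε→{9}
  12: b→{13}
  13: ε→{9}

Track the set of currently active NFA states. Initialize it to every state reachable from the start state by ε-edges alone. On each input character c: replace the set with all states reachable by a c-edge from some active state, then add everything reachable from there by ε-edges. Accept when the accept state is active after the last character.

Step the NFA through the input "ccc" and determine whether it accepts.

Answer: ACCEPT

Steps:
S₀ = ε-closure({0}) = {0,1,2,4,6,8,10,12}
'c' @ 1: {1,2,3,4,5,6,7,8,9,10,11,12}  [accepting]
'c' @ 2: {1,2,3,4,5,6,7,8,9,10,11,12}  [accepting]
'c' @ 3: {1,2,3,4,5,6,7,8,9,10,11,12}  [accepting]
end set {1,2,3,4,5,6,7,8,9,10,11,12} — state 1 in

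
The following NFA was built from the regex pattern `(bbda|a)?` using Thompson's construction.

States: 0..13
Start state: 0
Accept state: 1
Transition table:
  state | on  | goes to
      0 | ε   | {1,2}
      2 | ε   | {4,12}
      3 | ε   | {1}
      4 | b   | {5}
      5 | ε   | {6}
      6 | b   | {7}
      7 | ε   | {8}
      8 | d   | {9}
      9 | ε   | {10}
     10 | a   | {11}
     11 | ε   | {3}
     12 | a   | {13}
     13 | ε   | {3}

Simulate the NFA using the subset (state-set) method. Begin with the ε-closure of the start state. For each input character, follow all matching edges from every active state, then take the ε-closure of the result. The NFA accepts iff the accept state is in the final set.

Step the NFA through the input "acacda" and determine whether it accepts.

S₀ = ε-closure({0}) = {0,1,2,4,12}
'a' @ 1: {1,3,13}  ✓accept
'c' @ 2: {}  — no active states
rest 'acda' ignored (set empty)
final: {}; accept 1 not in set

Answer: REJECT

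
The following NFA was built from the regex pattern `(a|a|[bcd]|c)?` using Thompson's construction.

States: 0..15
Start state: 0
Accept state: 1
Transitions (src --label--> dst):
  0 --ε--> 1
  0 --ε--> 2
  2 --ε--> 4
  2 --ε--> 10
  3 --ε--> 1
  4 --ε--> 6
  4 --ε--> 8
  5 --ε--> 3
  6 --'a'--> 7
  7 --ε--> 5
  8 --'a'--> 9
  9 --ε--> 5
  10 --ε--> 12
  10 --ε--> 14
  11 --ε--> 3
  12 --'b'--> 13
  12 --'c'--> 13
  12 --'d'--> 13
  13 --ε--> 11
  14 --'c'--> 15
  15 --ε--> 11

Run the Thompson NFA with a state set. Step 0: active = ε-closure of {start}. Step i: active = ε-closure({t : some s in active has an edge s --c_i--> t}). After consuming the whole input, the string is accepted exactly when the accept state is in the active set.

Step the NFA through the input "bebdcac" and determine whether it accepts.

start: ε-closure({0}) = {0,1,2,4,6,8,10,12,14}
'b' @ 1: {1,3,11,13}  ✓accept
'e' @ 2: {}  — no active states
rest 'bdcac' ignored (set empty)
end set {} — state 1 not in

Answer: REJECT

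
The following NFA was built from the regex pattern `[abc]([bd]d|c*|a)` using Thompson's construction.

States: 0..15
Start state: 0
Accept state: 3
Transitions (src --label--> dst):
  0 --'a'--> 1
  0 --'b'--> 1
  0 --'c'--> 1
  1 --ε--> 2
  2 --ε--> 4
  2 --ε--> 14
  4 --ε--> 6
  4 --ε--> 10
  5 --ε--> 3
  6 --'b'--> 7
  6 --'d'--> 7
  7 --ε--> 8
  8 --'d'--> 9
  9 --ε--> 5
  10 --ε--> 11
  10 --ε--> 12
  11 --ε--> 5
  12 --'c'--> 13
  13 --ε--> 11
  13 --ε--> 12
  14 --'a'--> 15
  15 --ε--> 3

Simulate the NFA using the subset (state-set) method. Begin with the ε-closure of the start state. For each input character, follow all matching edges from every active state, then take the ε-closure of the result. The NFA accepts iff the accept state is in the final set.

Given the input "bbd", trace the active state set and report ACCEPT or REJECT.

initial (ε-close {0}): {0}
'b' @ 1: {1,2,3,4,5,6,10,11,12,14}  ✓accept
'b' @ 2: {7,8}
'd' @ 3: {3,5,9}  ✓accept
end set {3,5,9} — state 3 in

Answer: ACCEPT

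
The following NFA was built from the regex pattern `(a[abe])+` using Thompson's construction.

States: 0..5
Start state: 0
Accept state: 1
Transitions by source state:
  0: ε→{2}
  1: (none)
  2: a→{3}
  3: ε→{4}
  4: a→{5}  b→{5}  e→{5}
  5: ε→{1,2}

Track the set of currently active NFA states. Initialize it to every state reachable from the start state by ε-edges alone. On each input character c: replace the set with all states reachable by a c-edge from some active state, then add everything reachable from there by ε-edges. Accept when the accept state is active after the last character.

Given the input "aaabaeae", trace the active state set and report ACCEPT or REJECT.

start: ε-closure({0}) = {0,2}
'a' @ 1: {3,4}
'a' @ 2: {1,2,5}  (accept∈set)
'a' @ 3: {3,4}
'b' @ 4: {1,2,5}  (accept∈set)
'a' @ 5: {3,4}
'e' @ 6: {1,2,5}  (accept∈set)
'a' @ 7: {3,4}
'e' @ 8: {1,2,5}  (accept∈set)
end set {1,2,5} — state 1 in

Answer: ACCEPT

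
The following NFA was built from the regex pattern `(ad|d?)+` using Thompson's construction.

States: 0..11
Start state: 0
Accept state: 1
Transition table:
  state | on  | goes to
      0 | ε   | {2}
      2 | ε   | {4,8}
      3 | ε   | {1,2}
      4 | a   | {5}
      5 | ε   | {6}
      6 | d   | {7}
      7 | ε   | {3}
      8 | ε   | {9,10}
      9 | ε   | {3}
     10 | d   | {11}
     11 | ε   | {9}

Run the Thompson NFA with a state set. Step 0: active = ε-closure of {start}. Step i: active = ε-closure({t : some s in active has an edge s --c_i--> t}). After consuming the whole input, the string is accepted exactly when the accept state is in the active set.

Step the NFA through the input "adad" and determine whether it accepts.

start: ε-closure({0}) = {0,1,2,3,4,8,9,10}
'a' @ 1: {5,6}
'd' @ 2: {1,2,3,4,7,8,9,10}  [accepting]
'a' @ 3: {5,6}
'd' @ 4: {1,2,3,4,7,8,9,10}  [accepting]
end set {1,2,3,4,7,8,9,10} — state 1 in

Answer: ACCEPT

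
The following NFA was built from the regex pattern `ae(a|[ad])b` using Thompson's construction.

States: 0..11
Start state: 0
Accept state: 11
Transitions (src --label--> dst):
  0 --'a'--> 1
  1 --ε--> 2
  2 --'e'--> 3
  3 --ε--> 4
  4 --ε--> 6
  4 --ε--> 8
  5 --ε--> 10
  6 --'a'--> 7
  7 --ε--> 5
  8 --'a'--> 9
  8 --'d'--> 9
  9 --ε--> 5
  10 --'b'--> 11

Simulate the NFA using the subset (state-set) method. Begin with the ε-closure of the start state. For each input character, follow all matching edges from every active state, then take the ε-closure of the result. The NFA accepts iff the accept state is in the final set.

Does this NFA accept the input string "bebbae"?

S₀ = ε-closure({0}) = {0}
'b' @ 1: {}  — dead — no transitions
rest 'ebbae' ignored (set empty)
final: {}; accept 11 not in set

Answer: REJECT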